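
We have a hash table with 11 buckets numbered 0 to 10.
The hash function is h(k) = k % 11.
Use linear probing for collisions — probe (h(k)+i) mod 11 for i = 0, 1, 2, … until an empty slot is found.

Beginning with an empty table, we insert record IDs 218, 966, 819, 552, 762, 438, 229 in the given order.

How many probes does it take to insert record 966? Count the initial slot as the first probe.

2

218 hashes to 9; slot 9 is free → place at 9.
966 hashes to 9; 9 taken → place at 10.
819 hashes to 5; slot 5 is free → place at 5.
552 hashes to 2; slot 2 is free → place at 2.
762 hashes to 3; slot 3 is free → place at 3.
438 hashes to 9; 9,10 taken → place at 0.
229 hashes to 9; 9,10,0 taken → place at 1.
Table: [438, 229, 552, 762, -, 819, -, -, -, 218, 966]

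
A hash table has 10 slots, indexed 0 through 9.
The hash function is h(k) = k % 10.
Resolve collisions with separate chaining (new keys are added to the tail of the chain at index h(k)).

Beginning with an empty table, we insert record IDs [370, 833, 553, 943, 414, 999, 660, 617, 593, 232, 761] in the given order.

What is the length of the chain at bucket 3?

Insert 370: h=0, bucket 0 empty → new chain.
Insert 833: h=3, bucket 3 empty → new chain.
Insert 553: h=3, bucket 3 nonempty → append to chain.
Insert 943: h=3, bucket 3 nonempty → append to chain.
Insert 414: h=4, bucket 4 empty → new chain.
Insert 999: h=9, bucket 9 empty → new chain.
Insert 660: h=0, bucket 0 nonempty → append to chain.
Insert 617: h=7, bucket 7 empty → new chain.
Insert 593: h=3, bucket 3 nonempty → append to chain.
Insert 232: h=2, bucket 2 empty → new chain.
Insert 761: h=1, bucket 1 empty → new chain.
Final buckets:
0: 370 -> 660
1: 761
2: 232
3: 833 -> 553 -> 943 -> 593
4: 414
5: _
6: _
7: 617
8: _
9: 999

4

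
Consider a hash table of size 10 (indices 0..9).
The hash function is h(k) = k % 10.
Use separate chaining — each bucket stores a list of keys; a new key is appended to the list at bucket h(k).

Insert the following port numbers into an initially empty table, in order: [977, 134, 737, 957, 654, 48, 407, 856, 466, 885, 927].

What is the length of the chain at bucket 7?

Insert 977: h=7, bucket 7 empty → new chain.
Insert 134: h=4, bucket 4 empty → new chain.
Insert 737: h=7, bucket 7 nonempty → append to chain.
Insert 957: h=7, bucket 7 nonempty → append to chain.
Insert 654: h=4, bucket 4 nonempty → append to chain.
Insert 48: h=8, bucket 8 empty → new chain.
Insert 407: h=7, bucket 7 nonempty → append to chain.
Insert 856: h=6, bucket 6 empty → new chain.
Insert 466: h=6, bucket 6 nonempty → append to chain.
Insert 885: h=5, bucket 5 empty → new chain.
Insert 927: h=7, bucket 7 nonempty → append to chain.
Final buckets:
0: -
1: -
2: -
3: -
4: 134 -> 654
5: 885
6: 856 -> 466
7: 977 -> 737 -> 957 -> 407 -> 927
8: 48
9: -

5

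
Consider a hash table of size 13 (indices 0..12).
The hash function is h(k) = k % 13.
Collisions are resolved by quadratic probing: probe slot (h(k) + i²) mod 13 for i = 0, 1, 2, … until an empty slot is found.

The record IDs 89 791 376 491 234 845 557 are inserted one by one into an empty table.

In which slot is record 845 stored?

89 hashes to 11; slot 11 is free => place at 11.
791 hashes to 11; 11 taken => place at 12.
376 hashes to 12; 12 taken => place at 0.
491 hashes to 10; slot 10 is free => place at 10.
234 hashes to 0; 0 taken => place at 1.
845 hashes to 0; 0,1 taken => place at 4.
557 hashes to 11; 11,12 taken => place at 2.
Table: [376, 234, 557, ∅, 845, ∅, ∅, ∅, ∅, ∅, 491, 89, 791]

4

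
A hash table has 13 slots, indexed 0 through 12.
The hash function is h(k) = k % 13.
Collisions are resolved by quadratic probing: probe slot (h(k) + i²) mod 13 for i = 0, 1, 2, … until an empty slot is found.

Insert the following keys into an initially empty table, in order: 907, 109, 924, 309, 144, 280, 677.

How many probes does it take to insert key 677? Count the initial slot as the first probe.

5

907: h=10 -> slot 10
109: h=5 -> slot 5
924: h=1 -> slot 1
309: h=10, probe 10,11 -> slot 11
144: h=1, probe 1,2 -> slot 2
280: h=7 -> slot 7
677: h=1, probe 1,2,5,10,4 -> slot 4
Table: [—, 924, 144, —, 677, 109, —, 280, —, —, 907, 309, —]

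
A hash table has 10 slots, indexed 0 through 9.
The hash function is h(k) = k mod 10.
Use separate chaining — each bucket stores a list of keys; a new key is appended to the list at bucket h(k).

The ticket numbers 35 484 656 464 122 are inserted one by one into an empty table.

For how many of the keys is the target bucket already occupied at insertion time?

1

35 → bucket 5
484 → bucket 4
656 → bucket 6
464 → bucket 4 (collision)
122 → bucket 2
Final buckets:
0: _
1: _
2: 122
3: _
4: 484 -> 464
5: 35
6: 656
7: _
8: _
9: _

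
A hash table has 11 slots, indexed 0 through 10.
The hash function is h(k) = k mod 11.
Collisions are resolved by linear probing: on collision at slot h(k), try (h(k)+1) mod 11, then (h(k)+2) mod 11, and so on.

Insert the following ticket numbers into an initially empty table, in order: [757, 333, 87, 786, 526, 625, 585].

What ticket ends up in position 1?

757 hashes to 9; slot 9 is free => place at 9.
333 hashes to 3; slot 3 is free => place at 3.
87 hashes to 10; slot 10 is free => place at 10.
786 hashes to 5; slot 5 is free => place at 5.
526 hashes to 9; 9,10 taken => place at 0.
625 hashes to 9; 9,10,0 taken => place at 1.
585 hashes to 2; slot 2 is free => place at 2.
Table: [526, 625, 585, 333, —, 786, —, —, —, 757, 87]

625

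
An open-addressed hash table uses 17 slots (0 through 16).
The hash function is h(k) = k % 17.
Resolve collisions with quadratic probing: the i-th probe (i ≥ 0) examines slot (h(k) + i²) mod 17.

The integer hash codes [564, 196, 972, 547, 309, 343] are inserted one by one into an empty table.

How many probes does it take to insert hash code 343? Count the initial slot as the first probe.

564: h=3 => slot 3
196: h=9 => slot 9
972: h=3, probe 3,4 => slot 4
547: h=3, probe 3,4,7 => slot 7
309: h=3, probe 3,4,7,12 => slot 12
343: h=3, probe 3,4,7,12,2 => slot 2
Table: [∅, ∅, 343, 564, 972, ∅, ∅, 547, ∅, 196, ∅, ∅, 309, ∅, ∅, ∅, ∅]

5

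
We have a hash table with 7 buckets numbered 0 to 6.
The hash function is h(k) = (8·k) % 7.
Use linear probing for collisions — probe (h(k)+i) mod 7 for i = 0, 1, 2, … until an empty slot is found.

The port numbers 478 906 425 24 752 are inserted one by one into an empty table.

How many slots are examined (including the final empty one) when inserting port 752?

478: h=2 => slot 2
906: h=3 => slot 3
425: h=5 => slot 5
24: h=3, probe 3,4 => slot 4
752: h=3, probe 3,4,5,6 => slot 6
Table: [-, -, 478, 906, 24, 425, 752]

4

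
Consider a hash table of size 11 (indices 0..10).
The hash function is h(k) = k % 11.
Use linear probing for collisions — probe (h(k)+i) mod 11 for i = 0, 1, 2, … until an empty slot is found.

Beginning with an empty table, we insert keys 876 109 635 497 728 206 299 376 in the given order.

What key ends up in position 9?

876: h=7 => slot 7
109: h=10 => slot 10
635: h=8 => slot 8
497: h=2 => slot 2
728: h=2, probe 2,3 => slot 3
206: h=8, probe 8,9 => slot 9
299: h=2, probe 2,3,4 => slot 4
376: h=2, probe 2,3,4,5 => slot 5
Table: [., ., 497, 728, 299, 376, ., 876, 635, 206, 109]

206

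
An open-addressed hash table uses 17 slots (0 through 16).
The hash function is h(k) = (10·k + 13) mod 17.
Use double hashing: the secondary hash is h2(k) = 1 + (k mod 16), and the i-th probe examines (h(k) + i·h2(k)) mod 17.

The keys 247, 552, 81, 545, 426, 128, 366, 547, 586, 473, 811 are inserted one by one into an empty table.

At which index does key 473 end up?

Insert 247: h=1, slot 1 empty => index 1.
Insert 552: h=8, slot 8 empty => index 8.
Insert 81: h=7, slot 7 empty => index 7.
Insert 545: h=6, slot 6 empty => index 6.
Insert 426: h=6, h2=11, slot 6 occupied => index 0.
Insert 128: h=1, h2=1, slot 1 occupied => index 2.
Insert 366: h=1, h2=15, slot 1 occupied => index 16.
Insert 547: h=9, slot 9 empty => index 9.
Insert 586: h=8, h2=11, slots 8,2 occupied => index 13.
Insert 473: h=0, h2=10, slot 0 occupied => index 10.
Insert 811: h=14, slot 14 empty => index 14.
Table: [426, 247, 128, _, _, _, 545, 81, 552, 547, 473, _, _, 586, 811, _, 366]

10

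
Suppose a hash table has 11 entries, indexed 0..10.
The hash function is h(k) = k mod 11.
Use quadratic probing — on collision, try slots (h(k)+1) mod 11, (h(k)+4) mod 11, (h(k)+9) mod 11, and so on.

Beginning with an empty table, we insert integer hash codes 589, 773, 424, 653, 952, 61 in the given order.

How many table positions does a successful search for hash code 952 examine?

3

589 hashes to 6; slot 6 is free -> place at 6.
773 hashes to 3; slot 3 is free -> place at 3.
424 hashes to 6; 6 taken -> place at 7.
653 hashes to 4; slot 4 is free -> place at 4.
952 hashes to 6; 6,7 taken -> place at 10.
61 hashes to 6; 6,7,10,4 taken -> place at 0.
Table: [61, -, -, 773, 653, -, 589, 424, -, -, 952]
Lookup 952: h=6, probe 6,7,10 → found at 10.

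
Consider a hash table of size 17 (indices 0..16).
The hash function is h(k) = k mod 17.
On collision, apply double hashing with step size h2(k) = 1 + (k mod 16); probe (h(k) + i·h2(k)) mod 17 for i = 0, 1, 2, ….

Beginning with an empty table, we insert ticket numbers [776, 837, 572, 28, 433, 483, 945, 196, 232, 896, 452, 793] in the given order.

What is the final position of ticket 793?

14

Insert 776: h=11, slot 11 empty → index 11.
Insert 837: h=4, slot 4 empty → index 4.
Insert 572: h=11, h2=13, slot 11 occupied → index 7.
Insert 28: h=11, h2=13, slots 11,7 occupied → index 3.
Insert 433: h=8, slot 8 empty → index 8.
Insert 483: h=7, h2=4, slots 7,11 occupied → index 15.
Insert 945: h=10, slot 10 empty → index 10.
Insert 196: h=9, slot 9 empty → index 9.
Insert 232: h=11, h2=9, slots 11,3 occupied → index 12.
Insert 896: h=12, h2=1, slot 12 occupied → index 13.
Insert 452: h=10, h2=5, slots 10,15,3,8,13 occupied → index 1.
Insert 793: h=11, h2=10, slots 11,4 occupied → index 14.
Table: [., 452, ., 28, 837, ., ., 572, 433, 196, 945, 776, 232, 896, 793, 483, .]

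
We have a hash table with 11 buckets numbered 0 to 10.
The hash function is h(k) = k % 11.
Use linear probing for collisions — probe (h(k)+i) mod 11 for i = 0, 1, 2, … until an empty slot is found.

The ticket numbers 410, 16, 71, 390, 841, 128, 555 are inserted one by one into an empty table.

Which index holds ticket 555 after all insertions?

10

410 hashes to 3; slot 3 is free → place at 3.
16 hashes to 5; slot 5 is free → place at 5.
71 hashes to 5; 5 taken → place at 6.
390 hashes to 5; 5,6 taken → place at 7.
841 hashes to 5; 5,6,7 taken → place at 8.
128 hashes to 7; 7,8 taken → place at 9.
555 hashes to 5; 5,6,7,8,9 taken → place at 10.
Table: [—, —, —, 410, —, 16, 71, 390, 841, 128, 555]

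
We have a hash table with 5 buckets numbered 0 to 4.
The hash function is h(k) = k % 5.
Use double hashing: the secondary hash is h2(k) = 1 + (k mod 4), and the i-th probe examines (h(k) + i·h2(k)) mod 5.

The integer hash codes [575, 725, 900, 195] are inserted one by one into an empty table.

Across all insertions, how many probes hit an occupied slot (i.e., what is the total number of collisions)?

575: h=0 => slot 0
725: h=0, h2=2, probe 0,2 => slot 2
900: h=0, h2=1, probe 0,1 => slot 1
195: h=0, h2=4, probe 0,4 => slot 4
Table: [575, 900, 725, ., 195]

3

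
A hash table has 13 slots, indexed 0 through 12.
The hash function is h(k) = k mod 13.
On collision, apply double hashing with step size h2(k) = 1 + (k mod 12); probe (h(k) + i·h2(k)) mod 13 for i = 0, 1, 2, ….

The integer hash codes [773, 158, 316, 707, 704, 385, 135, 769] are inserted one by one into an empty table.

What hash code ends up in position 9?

773 hashes to 6; slot 6 is free -> place at 6.
158 hashes to 2; slot 2 is free -> place at 2.
316 hashes to 4; slot 4 is free -> place at 4.
707 hashes to 5; slot 5 is free -> place at 5.
704 hashes to 2, h2=9; 2 taken -> place at 11.
385 hashes to 8; slot 8 is free -> place at 8.
135 hashes to 5, h2=4; 5 taken -> place at 9.
769 hashes to 2, h2=2; 2,4,6,8 taken -> place at 10.
Table: [-, -, 158, -, 316, 707, 773, -, 385, 135, 769, 704, -]

135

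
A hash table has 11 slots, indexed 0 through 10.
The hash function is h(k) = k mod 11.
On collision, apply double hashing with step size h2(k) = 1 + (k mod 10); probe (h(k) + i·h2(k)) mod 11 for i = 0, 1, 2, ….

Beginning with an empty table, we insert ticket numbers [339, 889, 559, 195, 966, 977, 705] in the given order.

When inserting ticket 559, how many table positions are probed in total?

Insert 339: h=9, slot 9 empty -> index 9.
Insert 889: h=9, h2=10, slot 9 occupied -> index 8.
Insert 559: h=9, h2=10, slots 9,8 occupied -> index 7.
Insert 195: h=8, h2=6, slot 8 occupied -> index 3.
Insert 966: h=9, h2=7, slot 9 occupied -> index 5.
Insert 977: h=9, h2=8, slot 9 occupied -> index 6.
Insert 705: h=1, slot 1 empty -> index 1.
Table: [-, 705, -, 195, -, 966, 977, 559, 889, 339, -]

3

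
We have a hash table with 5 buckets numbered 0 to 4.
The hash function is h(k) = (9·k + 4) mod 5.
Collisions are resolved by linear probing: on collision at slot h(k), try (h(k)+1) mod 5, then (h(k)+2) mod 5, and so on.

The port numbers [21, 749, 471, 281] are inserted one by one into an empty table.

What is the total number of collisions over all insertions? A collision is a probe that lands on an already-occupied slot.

21: h=3 → slot 3
749: h=0 → slot 0
471: h=3, probe 3,4 → slot 4
281: h=3, probe 3,4,0,1 → slot 1
Table: [749, 281, ., 21, 471]

4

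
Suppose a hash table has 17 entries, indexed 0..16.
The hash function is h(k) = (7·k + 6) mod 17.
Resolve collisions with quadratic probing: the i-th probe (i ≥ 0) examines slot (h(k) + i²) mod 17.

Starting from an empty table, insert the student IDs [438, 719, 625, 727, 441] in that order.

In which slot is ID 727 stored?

Insert 438: h=12, slot 12 empty -> index 12.
Insert 719: h=7, slot 7 empty -> index 7.
Insert 625: h=12, slot 12 occupied -> index 13.
Insert 727: h=12, slots 12,13 occupied -> index 16.
Insert 441: h=16, slot 16 occupied -> index 0.
Table: [441, ∅, ∅, ∅, ∅, ∅, ∅, 719, ∅, ∅, ∅, ∅, 438, 625, ∅, ∅, 727]

16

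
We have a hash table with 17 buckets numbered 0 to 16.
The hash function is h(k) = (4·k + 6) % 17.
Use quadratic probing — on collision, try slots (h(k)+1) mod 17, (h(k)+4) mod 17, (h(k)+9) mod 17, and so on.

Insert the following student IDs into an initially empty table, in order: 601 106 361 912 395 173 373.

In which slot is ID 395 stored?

Insert 601: h=13, slot 13 empty => index 13.
Insert 106: h=5, slot 5 empty => index 5.
Insert 361: h=5, slot 5 occupied => index 6.
Insert 912: h=16, slot 16 empty => index 16.
Insert 395: h=5, slots 5,6 occupied => index 9.
Insert 173: h=1, slot 1 empty => index 1.
Insert 373: h=2, slot 2 empty => index 2.
Table: [∅, 173, 373, ∅, ∅, 106, 361, ∅, ∅, 395, ∅, ∅, ∅, 601, ∅, ∅, 912]

9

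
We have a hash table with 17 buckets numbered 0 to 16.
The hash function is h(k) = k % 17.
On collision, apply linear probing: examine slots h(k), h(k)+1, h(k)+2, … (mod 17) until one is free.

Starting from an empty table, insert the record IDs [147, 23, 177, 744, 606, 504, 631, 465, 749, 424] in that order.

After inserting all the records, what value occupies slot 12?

Insert 147: h=11, slot 11 empty → index 11.
Insert 23: h=6, slot 6 empty → index 6.
Insert 177: h=7, slot 7 empty → index 7.
Insert 744: h=13, slot 13 empty → index 13.
Insert 606: h=11, slot 11 occupied → index 12.
Insert 504: h=11, slots 11,12,13 occupied → index 14.
Insert 631: h=2, slot 2 empty → index 2.
Insert 465: h=6, slots 6,7 occupied → index 8.
Insert 749: h=1, slot 1 empty → index 1.
Insert 424: h=16, slot 16 empty → index 16.
Table: [∅, 749, 631, ∅, ∅, ∅, 23, 177, 465, ∅, ∅, 147, 606, 744, 504, ∅, 424]

606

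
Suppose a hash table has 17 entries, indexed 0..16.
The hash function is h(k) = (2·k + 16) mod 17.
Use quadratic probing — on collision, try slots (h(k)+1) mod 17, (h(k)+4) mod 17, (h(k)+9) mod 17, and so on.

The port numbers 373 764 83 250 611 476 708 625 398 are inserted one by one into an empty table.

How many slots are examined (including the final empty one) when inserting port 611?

373 hashes to 14; slot 14 is free → place at 14.
764 hashes to 14; 14 taken → place at 15.
83 hashes to 12; slot 12 is free → place at 12.
250 hashes to 6; slot 6 is free → place at 6.
611 hashes to 14; 14,15 taken → place at 1.
476 hashes to 16; slot 16 is free → place at 16.
708 hashes to 4; slot 4 is free → place at 4.
625 hashes to 8; slot 8 is free → place at 8.
398 hashes to 13; slot 13 is free → place at 13.
Table: [., 611, ., ., 708, ., 250, ., 625, ., ., ., 83, 398, 373, 764, 476]

3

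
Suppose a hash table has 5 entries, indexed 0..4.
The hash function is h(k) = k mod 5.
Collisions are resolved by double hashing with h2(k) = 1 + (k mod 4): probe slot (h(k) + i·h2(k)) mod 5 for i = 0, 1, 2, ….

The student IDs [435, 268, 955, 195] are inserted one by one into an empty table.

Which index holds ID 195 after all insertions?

435: h=0 -> slot 0
268: h=3 -> slot 3
955: h=0, h2=4, probe 0,4 -> slot 4
195: h=0, h2=4, probe 0,4,3,2 -> slot 2
Table: [435, ∅, 195, 268, 955]

2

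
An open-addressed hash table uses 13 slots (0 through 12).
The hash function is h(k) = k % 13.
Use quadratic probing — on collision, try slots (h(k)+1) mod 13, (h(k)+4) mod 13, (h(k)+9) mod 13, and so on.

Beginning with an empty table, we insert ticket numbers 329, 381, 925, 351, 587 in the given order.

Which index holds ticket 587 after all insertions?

3

329: h=4 => slot 4
381: h=4, probe 4,5 => slot 5
925: h=2 => slot 2
351: h=0 => slot 0
587: h=2, probe 2,3 => slot 3
Table: [351, ., 925, 587, 329, 381, ., ., ., ., ., ., .]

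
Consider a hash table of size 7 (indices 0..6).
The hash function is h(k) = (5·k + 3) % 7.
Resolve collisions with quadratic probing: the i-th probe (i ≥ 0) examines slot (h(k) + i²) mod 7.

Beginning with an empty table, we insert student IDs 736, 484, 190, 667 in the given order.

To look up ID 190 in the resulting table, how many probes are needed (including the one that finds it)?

736: h=1 -> slot 1
484: h=1, probe 1,2 -> slot 2
190: h=1, probe 1,2,5 -> slot 5
667: h=6 -> slot 6
Table: [., 736, 484, ., ., 190, 667]
Lookup 190: h=1, probe 1,2,5 → found at 5.

3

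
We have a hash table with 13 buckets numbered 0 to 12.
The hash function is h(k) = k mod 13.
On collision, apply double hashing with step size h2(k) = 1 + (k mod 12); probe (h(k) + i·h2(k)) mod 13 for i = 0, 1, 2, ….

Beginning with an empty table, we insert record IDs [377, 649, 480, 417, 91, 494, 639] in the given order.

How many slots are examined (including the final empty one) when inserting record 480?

3

377: h=0 -> slot 0
649: h=12 -> slot 12
480: h=12, h2=1, probe 12,0,1 -> slot 1
417: h=1, h2=10, probe 1,11 -> slot 11
91: h=0, h2=8, probe 0,8 -> slot 8
494: h=0, h2=3, probe 0,3 -> slot 3
639: h=2 -> slot 2
Table: [377, 480, 639, 494, _, _, _, _, 91, _, _, 417, 649]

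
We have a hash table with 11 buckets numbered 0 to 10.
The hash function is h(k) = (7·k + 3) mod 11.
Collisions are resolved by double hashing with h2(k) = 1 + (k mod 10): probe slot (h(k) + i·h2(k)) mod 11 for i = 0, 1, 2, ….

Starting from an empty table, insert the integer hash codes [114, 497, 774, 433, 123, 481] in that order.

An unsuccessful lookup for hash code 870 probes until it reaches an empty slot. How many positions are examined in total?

114: h=9 => slot 9
497: h=6 => slot 6
774: h=9, h2=5, probe 9,3 => slot 3
433: h=9, h2=4, probe 9,2 => slot 2
123: h=6, h2=4, probe 6,10 => slot 10
481: h=4 => slot 4
Table: [∅, ∅, 433, 774, 481, ∅, 497, ∅, ∅, 114, 123]
Lookup 870: h=10, h2=1, probe 10,0 → slot 0 empty, not found.

2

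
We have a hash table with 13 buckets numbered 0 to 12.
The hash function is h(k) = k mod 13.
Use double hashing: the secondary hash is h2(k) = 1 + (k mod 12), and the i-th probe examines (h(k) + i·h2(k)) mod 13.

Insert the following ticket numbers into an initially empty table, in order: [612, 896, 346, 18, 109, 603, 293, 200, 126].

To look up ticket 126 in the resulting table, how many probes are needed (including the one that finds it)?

2

612 hashes to 1; slot 1 is free → place at 1.
896 hashes to 12; slot 12 is free → place at 12.
346 hashes to 8; slot 8 is free → place at 8.
18 hashes to 5; slot 5 is free → place at 5.
109 hashes to 5, h2=2; 5 taken → place at 7.
603 hashes to 5, h2=4; 5 taken → place at 9.
293 hashes to 7, h2=6; 7 taken → place at 0.
200 hashes to 5, h2=9; 5,1 taken → place at 10.
126 hashes to 9, h2=7; 9 taken → place at 3.
Table: [293, 612, ∅, 126, ∅, 18, ∅, 109, 346, 603, 200, ∅, 896]
Lookup 126: h=9, h2=7, probe 9,3 → found at 3.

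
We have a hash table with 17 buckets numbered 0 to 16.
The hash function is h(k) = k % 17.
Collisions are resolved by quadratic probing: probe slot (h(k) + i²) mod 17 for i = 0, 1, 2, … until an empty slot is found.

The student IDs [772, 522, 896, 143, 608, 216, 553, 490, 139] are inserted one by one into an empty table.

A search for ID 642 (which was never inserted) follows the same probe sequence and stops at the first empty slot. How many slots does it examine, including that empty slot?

3

772: h=7 → slot 7
522: h=12 → slot 12
896: h=12, probe 12,13 → slot 13
143: h=7, probe 7,8 → slot 8
608: h=13, probe 13,14 → slot 14
216: h=12, probe 12,13,16 → slot 16
553: h=9 → slot 9
490: h=14, probe 14,15 → slot 15
139: h=3 → slot 3
Table: [., ., ., 139, ., ., ., 772, 143, 553, ., ., 522, 896, 608, 490, 216]
Lookup 642: h=13, probe 13,14,0 → slot 0 empty, not found.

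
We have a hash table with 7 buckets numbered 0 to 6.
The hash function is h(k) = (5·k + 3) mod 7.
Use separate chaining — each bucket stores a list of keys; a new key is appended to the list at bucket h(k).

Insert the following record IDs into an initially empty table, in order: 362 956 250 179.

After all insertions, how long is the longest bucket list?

2

Insert 362: h=0, bucket 0 empty -> new chain.
Insert 956: h=2, bucket 2 empty -> new chain.
Insert 250: h=0, bucket 0 nonempty -> append to chain.
Insert 179: h=2, bucket 2 nonempty -> append to chain.
Final buckets:
0: 362 -> 250
1: —
2: 956 -> 179
3: —
4: —
5: —
6: —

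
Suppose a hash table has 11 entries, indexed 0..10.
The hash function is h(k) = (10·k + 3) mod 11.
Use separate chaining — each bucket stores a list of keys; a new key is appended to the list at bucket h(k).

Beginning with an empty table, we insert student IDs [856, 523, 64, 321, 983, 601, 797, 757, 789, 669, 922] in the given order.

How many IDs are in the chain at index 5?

5

Insert 856: h=5, bucket 5 empty → new chain.
Insert 523: h=8, bucket 8 empty → new chain.
Insert 64: h=5, bucket 5 nonempty → append to chain.
Insert 321: h=1, bucket 1 empty → new chain.
Insert 983: h=10, bucket 10 empty → new chain.
Insert 601: h=7, bucket 7 empty → new chain.
Insert 797: h=9, bucket 9 empty → new chain.
Insert 757: h=5, bucket 5 nonempty → append to chain.
Insert 789: h=6, bucket 6 empty → new chain.
Insert 669: h=5, bucket 5 nonempty → append to chain.
Insert 922: h=5, bucket 5 nonempty → append to chain.
Final buckets:
0: _
1: 321
2: _
3: _
4: _
5: 856 -> 64 -> 757 -> 669 -> 922
6: 789
7: 601
8: 523
9: 797
10: 983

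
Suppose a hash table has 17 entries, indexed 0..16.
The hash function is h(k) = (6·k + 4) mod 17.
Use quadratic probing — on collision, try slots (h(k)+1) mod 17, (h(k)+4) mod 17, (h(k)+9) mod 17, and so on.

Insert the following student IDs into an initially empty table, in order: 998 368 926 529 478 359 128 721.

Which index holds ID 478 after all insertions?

0

998 hashes to 8; slot 8 is free => place at 8.
368 hashes to 2; slot 2 is free => place at 2.
926 hashes to 1; slot 1 is free => place at 1.
529 hashes to 16; slot 16 is free => place at 16.
478 hashes to 16; 16 taken => place at 0.
359 hashes to 16; 16,0 taken => place at 3.
128 hashes to 7; slot 7 is free => place at 7.
721 hashes to 12; slot 12 is free => place at 12.
Table: [478, 926, 368, 359, ∅, ∅, ∅, 128, 998, ∅, ∅, ∅, 721, ∅, ∅, ∅, 529]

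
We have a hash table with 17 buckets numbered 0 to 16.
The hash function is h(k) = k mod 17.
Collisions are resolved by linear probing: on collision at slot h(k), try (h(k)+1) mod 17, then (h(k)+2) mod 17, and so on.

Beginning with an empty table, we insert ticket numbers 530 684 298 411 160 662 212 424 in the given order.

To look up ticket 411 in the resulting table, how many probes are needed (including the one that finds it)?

530: h=3 → slot 3
684: h=4 → slot 4
298: h=9 → slot 9
411: h=3, probe 3,4,5 → slot 5
160: h=7 → slot 7
662: h=16 → slot 16
212: h=8 → slot 8
424: h=16, probe 16,0 → slot 0
Table: [424, —, —, 530, 684, 411, —, 160, 212, 298, —, —, —, —, —, —, 662]
Lookup 411: h=3, probe 3,4,5 → found at 5.

3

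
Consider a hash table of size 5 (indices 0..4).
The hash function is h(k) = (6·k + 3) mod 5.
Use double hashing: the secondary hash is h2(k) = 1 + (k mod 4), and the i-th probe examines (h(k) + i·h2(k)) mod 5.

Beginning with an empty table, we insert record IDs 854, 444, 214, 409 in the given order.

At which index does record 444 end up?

854: h=2 -> slot 2
444: h=2, h2=1, probe 2,3 -> slot 3
214: h=2, h2=3, probe 2,0 -> slot 0
409: h=2, h2=2, probe 2,4 -> slot 4
Table: [214, —, 854, 444, 409]

3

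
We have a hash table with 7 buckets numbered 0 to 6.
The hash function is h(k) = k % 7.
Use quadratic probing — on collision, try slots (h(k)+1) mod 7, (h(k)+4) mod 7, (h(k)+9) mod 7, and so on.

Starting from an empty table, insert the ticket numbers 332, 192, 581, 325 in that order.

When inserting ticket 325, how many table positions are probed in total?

332: h=3 -> slot 3
192: h=3, probe 3,4 -> slot 4
581: h=0 -> slot 0
325: h=3, probe 3,4,0,5 -> slot 5
Table: [581, ∅, ∅, 332, 192, 325, ∅]

4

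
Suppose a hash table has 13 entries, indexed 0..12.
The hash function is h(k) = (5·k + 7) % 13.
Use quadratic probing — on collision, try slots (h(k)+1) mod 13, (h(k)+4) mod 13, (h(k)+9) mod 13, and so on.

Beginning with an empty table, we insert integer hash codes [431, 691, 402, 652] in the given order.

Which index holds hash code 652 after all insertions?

8

431 hashes to 4; slot 4 is free => place at 4.
691 hashes to 4; 4 taken => place at 5.
402 hashes to 2; slot 2 is free => place at 2.
652 hashes to 4; 4,5 taken => place at 8.
Table: [_, _, 402, _, 431, 691, _, _, 652, _, _, _, _]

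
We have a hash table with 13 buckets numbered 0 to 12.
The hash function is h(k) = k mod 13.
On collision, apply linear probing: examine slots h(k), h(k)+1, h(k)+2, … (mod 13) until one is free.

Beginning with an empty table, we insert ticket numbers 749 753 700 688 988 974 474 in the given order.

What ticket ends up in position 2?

974

749 hashes to 8; slot 8 is free → place at 8.
753 hashes to 12; slot 12 is free → place at 12.
700 hashes to 11; slot 11 is free → place at 11.
688 hashes to 12; 12 taken → place at 0.
988 hashes to 0; 0 taken → place at 1.
974 hashes to 12; 12,0,1 taken → place at 2.
474 hashes to 6; slot 6 is free → place at 6.
Table: [688, 988, 974, —, —, —, 474, —, 749, —, —, 700, 753]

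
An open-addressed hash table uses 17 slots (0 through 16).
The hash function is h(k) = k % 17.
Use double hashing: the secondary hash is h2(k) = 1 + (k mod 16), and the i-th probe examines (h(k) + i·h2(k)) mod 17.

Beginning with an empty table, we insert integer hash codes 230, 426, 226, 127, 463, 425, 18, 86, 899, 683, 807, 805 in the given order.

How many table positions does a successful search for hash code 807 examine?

2

230 hashes to 9; slot 9 is free => place at 9.
426 hashes to 1; slot 1 is free => place at 1.
226 hashes to 5; slot 5 is free => place at 5.
127 hashes to 8; slot 8 is free => place at 8.
463 hashes to 4; slot 4 is free => place at 4.
425 hashes to 0; slot 0 is free => place at 0.
18 hashes to 1, h2=3; 1,4 taken => place at 7.
86 hashes to 1, h2=7; 1,8 taken => place at 15.
899 hashes to 15, h2=4; 15 taken => place at 2.
683 hashes to 3; slot 3 is free => place at 3.
807 hashes to 8, h2=8; 8 taken => place at 16.
805 hashes to 6; slot 6 is free => place at 6.
Table: [425, 426, 899, 683, 463, 226, 805, 18, 127, 230, _, _, _, _, _, 86, 807]
Lookup 807: h=8, h2=8, probe 8,16 → found at 16.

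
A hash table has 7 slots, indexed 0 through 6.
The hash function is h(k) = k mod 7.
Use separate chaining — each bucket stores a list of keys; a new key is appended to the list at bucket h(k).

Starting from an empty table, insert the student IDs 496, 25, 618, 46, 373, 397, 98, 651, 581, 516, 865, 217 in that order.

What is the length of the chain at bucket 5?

Insert 496: h=6, bucket 6 empty -> new chain.
Insert 25: h=4, bucket 4 empty -> new chain.
Insert 618: h=2, bucket 2 empty -> new chain.
Insert 46: h=4, bucket 4 nonempty -> append to chain.
Insert 373: h=2, bucket 2 nonempty -> append to chain.
Insert 397: h=5, bucket 5 empty -> new chain.
Insert 98: h=0, bucket 0 empty -> new chain.
Insert 651: h=0, bucket 0 nonempty -> append to chain.
Insert 581: h=0, bucket 0 nonempty -> append to chain.
Insert 516: h=5, bucket 5 nonempty -> append to chain.
Insert 865: h=4, bucket 4 nonempty -> append to chain.
Insert 217: h=0, bucket 0 nonempty -> append to chain.
Final buckets:
0: 98 -> 651 -> 581 -> 217
1: —
2: 618 -> 373
3: —
4: 25 -> 46 -> 865
5: 397 -> 516
6: 496

2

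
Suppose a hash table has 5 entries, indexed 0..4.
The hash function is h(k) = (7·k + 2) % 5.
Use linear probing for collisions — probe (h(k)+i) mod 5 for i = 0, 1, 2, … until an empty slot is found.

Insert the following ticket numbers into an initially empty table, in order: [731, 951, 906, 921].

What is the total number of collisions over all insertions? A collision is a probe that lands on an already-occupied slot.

6

731: h=4 → slot 4
951: h=4, probe 4,0 → slot 0
906: h=4, probe 4,0,1 → slot 1
921: h=4, probe 4,0,1,2 → slot 2
Table: [951, 906, 921, -, 731]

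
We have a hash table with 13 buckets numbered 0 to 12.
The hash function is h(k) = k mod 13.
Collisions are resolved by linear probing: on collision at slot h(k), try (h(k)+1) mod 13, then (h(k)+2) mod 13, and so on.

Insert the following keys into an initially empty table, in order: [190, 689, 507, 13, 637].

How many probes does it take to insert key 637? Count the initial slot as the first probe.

4

190 hashes to 8; slot 8 is free → place at 8.
689 hashes to 0; slot 0 is free → place at 0.
507 hashes to 0; 0 taken → place at 1.
13 hashes to 0; 0,1 taken → place at 2.
637 hashes to 0; 0,1,2 taken → place at 3.
Table: [689, 507, 13, 637, ., ., ., ., 190, ., ., ., .]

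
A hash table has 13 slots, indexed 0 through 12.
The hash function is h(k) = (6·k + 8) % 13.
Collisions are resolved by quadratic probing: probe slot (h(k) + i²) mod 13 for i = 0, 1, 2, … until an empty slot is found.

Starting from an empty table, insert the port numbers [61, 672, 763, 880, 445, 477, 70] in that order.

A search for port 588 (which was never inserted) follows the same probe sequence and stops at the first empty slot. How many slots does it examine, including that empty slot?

Insert 61: h=10, slot 10 empty → index 10.
Insert 672: h=10, slot 10 occupied → index 11.
Insert 763: h=10, slots 10,11 occupied → index 1.
Insert 880: h=10, slots 10,11,1 occupied → index 6.
Insert 445: h=0, slot 0 empty → index 0.
Insert 477: h=10, slots 10,11,1,6,0 occupied → index 9.
Insert 70: h=12, slot 12 empty → index 12.
Table: [445, 763, —, —, —, —, 880, —, —, 477, 61, 672, 70]
Lookup 588: h=0, probe 0,1,4 → slot 4 empty, not found.

3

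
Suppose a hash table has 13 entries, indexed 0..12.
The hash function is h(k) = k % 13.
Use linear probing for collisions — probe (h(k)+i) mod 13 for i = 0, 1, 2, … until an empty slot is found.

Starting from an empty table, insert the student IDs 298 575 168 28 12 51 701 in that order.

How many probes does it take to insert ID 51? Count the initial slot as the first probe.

Insert 298: h=12, slot 12 empty → index 12.
Insert 575: h=3, slot 3 empty → index 3.
Insert 168: h=12, slot 12 occupied → index 0.
Insert 28: h=2, slot 2 empty → index 2.
Insert 12: h=12, slots 12,0 occupied → index 1.
Insert 51: h=12, slots 12,0,1,2,3 occupied → index 4.
Insert 701: h=12, slots 12,0,1,2,3,4 occupied → index 5.
Table: [168, 12, 28, 575, 51, 701, -, -, -, -, -, -, 298]

6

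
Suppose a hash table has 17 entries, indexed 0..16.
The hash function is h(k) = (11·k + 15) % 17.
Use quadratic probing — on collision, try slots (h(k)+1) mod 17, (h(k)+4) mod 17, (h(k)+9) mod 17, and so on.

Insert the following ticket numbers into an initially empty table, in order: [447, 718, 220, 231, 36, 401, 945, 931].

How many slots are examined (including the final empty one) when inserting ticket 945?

Insert 447: h=2, slot 2 empty => index 2.
Insert 718: h=8, slot 8 empty => index 8.
Insert 220: h=4, slot 4 empty => index 4.
Insert 231: h=6, slot 6 empty => index 6.
Insert 36: h=3, slot 3 empty => index 3.
Insert 401: h=6, slot 6 occupied => index 7.
Insert 945: h=6, slots 6,7 occupied => index 10.
Insert 931: h=5, slot 5 empty => index 5.
Table: [—, —, 447, 36, 220, 931, 231, 401, 718, —, 945, —, —, —, —, —, —]

3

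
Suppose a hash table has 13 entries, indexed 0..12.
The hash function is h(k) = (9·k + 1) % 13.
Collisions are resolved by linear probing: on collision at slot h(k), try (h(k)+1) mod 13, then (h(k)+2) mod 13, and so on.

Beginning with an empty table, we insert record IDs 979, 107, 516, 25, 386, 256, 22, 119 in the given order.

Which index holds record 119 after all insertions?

Insert 979: h=11, slot 11 empty -> index 11.
Insert 107: h=2, slot 2 empty -> index 2.
Insert 516: h=4, slot 4 empty -> index 4.
Insert 25: h=5, slot 5 empty -> index 5.
Insert 386: h=4, slots 4,5 occupied -> index 6.
Insert 256: h=4, slots 4,5,6 occupied -> index 7.
Insert 22: h=4, slots 4,5,6,7 occupied -> index 8.
Insert 119: h=6, slots 6,7,8 occupied -> index 9.
Table: [—, —, 107, —, 516, 25, 386, 256, 22, 119, —, 979, —]

9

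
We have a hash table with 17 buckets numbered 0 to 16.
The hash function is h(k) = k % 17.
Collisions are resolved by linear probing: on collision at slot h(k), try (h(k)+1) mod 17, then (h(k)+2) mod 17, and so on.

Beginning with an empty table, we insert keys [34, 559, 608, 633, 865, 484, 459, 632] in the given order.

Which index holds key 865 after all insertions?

34 hashes to 0; slot 0 is free => place at 0.
559 hashes to 15; slot 15 is free => place at 15.
608 hashes to 13; slot 13 is free => place at 13.
633 hashes to 4; slot 4 is free => place at 4.
865 hashes to 15; 15 taken => place at 16.
484 hashes to 8; slot 8 is free => place at 8.
459 hashes to 0; 0 taken => place at 1.
632 hashes to 3; slot 3 is free => place at 3.
Table: [34, 459, -, 632, 633, -, -, -, 484, -, -, -, -, 608, -, 559, 865]

16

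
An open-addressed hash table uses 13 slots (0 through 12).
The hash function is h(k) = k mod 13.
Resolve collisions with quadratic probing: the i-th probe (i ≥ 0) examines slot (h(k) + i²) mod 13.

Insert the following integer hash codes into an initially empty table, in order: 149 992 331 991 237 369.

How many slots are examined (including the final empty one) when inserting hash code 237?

4

Insert 149: h=6, slot 6 empty -> index 6.
Insert 992: h=4, slot 4 empty -> index 4.
Insert 331: h=6, slot 6 occupied -> index 7.
Insert 991: h=3, slot 3 empty -> index 3.
Insert 237: h=3, slots 3,4,7 occupied -> index 12.
Insert 369: h=5, slot 5 empty -> index 5.
Table: [—, —, —, 991, 992, 369, 149, 331, —, —, —, —, 237]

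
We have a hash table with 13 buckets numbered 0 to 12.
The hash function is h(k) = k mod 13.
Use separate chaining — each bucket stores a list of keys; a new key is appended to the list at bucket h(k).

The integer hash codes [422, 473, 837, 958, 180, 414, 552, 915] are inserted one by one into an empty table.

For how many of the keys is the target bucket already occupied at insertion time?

4

422 -> bucket 6
473 -> bucket 5
837 -> bucket 5 (collision)
958 -> bucket 9
180 -> bucket 11
414 -> bucket 11 (collision)
552 -> bucket 6 (collision)
915 -> bucket 5 (collision)
Final buckets:
0: -
1: -
2: -
3: -
4: -
5: 473 -> 837 -> 915
6: 422 -> 552
7: -
8: -
9: 958
10: -
11: 180 -> 414
12: -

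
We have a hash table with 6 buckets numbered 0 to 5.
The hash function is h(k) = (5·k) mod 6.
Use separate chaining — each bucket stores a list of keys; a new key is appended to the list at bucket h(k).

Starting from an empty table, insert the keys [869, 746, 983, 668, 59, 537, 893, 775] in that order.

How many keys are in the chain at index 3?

869 → bucket 1
746 → bucket 4
983 → bucket 1 (collision)
668 → bucket 4 (collision)
59 → bucket 1 (collision)
537 → bucket 3
893 → bucket 1 (collision)
775 → bucket 5
Final buckets:
0: ∅
1: 869 -> 983 -> 59 -> 893
2: ∅
3: 537
4: 746 -> 668
5: 775

1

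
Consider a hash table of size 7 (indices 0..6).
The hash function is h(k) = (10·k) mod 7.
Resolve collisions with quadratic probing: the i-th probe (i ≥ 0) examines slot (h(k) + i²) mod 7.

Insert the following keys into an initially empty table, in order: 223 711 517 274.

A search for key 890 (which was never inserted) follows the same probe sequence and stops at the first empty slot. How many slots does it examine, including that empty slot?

3

223: h=4 -> slot 4
711: h=5 -> slot 5
517: h=4, probe 4,5,1 -> slot 1
274: h=3 -> slot 3
Table: [∅, 517, ∅, 274, 223, 711, ∅]
Lookup 890: h=3, probe 3,4,0 → slot 0 empty, not found.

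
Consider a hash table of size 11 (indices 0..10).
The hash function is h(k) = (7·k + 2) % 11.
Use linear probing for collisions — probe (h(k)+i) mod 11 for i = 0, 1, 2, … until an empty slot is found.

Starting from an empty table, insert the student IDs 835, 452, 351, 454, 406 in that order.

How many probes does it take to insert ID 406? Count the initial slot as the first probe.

Insert 835: h=6, slot 6 empty => index 6.
Insert 452: h=9, slot 9 empty => index 9.
Insert 351: h=6, slot 6 occupied => index 7.
Insert 454: h=1, slot 1 empty => index 1.
Insert 406: h=6, slots 6,7 occupied => index 8.
Table: [-, 454, -, -, -, -, 835, 351, 406, 452, -]

3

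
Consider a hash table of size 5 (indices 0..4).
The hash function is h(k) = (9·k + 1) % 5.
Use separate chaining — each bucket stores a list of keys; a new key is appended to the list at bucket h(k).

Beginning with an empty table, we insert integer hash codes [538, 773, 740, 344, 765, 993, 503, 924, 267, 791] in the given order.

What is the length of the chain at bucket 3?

4

Insert 538: h=3, bucket 3 empty → new chain.
Insert 773: h=3, bucket 3 nonempty → append to chain.
Insert 740: h=1, bucket 1 empty → new chain.
Insert 344: h=2, bucket 2 empty → new chain.
Insert 765: h=1, bucket 1 nonempty → append to chain.
Insert 993: h=3, bucket 3 nonempty → append to chain.
Insert 503: h=3, bucket 3 nonempty → append to chain.
Insert 924: h=2, bucket 2 nonempty → append to chain.
Insert 267: h=4, bucket 4 empty → new chain.
Insert 791: h=0, bucket 0 empty → new chain.
Final buckets:
0: 791
1: 740 -> 765
2: 344 -> 924
3: 538 -> 773 -> 993 -> 503
4: 267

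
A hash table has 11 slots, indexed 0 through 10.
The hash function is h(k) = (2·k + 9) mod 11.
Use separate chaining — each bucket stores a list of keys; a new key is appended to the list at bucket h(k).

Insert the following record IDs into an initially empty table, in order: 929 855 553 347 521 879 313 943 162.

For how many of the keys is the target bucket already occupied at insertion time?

3

Insert 929: h=8, bucket 8 empty → new chain.
Insert 855: h=3, bucket 3 empty → new chain.
Insert 553: h=4, bucket 4 empty → new chain.
Insert 347: h=10, bucket 10 empty → new chain.
Insert 521: h=6, bucket 6 empty → new chain.
Insert 879: h=7, bucket 7 empty → new chain.
Insert 313: h=8, bucket 8 nonempty → append to chain.
Insert 943: h=3, bucket 3 nonempty → append to chain.
Insert 162: h=3, bucket 3 nonempty → append to chain.
Final buckets:
0: —
1: —
2: —
3: 855 -> 943 -> 162
4: 553
5: —
6: 521
7: 879
8: 929 -> 313
9: —
10: 347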